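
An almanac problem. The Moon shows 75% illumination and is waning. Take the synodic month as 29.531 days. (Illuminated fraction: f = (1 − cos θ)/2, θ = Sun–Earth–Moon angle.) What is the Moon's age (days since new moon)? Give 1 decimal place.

cos θ = 1 − 2f = -0.500, giving a principal value of 120.0°.
Waning ⇒ past full, so θ = 360° − 120.0° = 240.0°.
Age = 29.531 × 240.0°/360° ≈ 19.69 days.

19.7 days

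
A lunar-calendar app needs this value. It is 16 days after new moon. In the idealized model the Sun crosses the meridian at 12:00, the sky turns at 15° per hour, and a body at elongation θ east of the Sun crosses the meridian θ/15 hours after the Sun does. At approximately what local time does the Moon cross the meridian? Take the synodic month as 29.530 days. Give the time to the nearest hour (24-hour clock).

01:00

Phase angle: θ = 360°·(16 d)/(29.530 d) = 195.1°.
The Moon trails the Sun by θ/15 = 195.1/15 ≈ 13.00 hours.
12:00 + 13.00 h ≈ 01:00 → 01:00 to the nearest hour.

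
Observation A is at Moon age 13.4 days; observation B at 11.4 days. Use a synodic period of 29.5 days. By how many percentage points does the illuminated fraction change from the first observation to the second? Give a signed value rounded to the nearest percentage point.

-10 pp

First observation: θ = 360°·13.4/29.5 = 163.5°, so f = 0.979.
Second observation: θ = 139.1°, f = 0.878.
Δf = 0.878 − 0.979 = -0.101, i.e. -10 pp.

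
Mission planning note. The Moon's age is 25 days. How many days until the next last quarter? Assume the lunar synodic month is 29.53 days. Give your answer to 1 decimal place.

26.7 days

Last quarter occurs at elongation 270°, i.e. at age 29.53 × 270/360 = 22.148 d.
Already past this cycle's last quarter; the next is at 22.148 + 29.53 = 51.678 d, so 51.678 − 25 = 26.678 days.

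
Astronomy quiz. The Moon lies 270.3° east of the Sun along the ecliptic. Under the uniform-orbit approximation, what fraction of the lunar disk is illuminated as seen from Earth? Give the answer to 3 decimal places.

Half-versine of 270.3°: (1 − 0.005)/2 = 0.497.

0.497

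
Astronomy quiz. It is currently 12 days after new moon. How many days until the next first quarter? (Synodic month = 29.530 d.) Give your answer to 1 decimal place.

24.9 days

First quarter is 0.25 of the way through the cycle: age 0.25 × 29.530 = 7.383 d.
Already past this cycle's first quarter; the next is at 7.383 + 29.530 = 36.913 d, so 36.913 − 12 = 24.913 days.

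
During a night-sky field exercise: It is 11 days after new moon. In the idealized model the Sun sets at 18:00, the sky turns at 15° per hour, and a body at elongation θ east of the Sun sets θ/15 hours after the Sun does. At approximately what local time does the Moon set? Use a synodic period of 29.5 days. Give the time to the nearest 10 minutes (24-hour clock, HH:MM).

03:00

Phase angle: θ = 360°·(11 d)/(29.5 d) = 134.2°.
The Moon trails the Sun by θ/15 = 134.2/15 ≈ 8.95 hours.
18:00 + 8.949 h ≈ 02:57 → 03:00 to the nearest ten minutes.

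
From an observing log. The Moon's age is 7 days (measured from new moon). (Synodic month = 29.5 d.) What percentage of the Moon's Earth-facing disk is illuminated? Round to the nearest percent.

46%

Elongation θ = 360° × 7/29.5 ≈ 85.4°.
cos 85.4° = 0.080, so f = (1 − 0.080)/2 = 0.460, so 46%.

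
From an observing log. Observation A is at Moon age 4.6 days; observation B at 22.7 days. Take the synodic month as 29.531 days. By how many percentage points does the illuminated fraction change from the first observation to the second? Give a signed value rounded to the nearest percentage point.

First observation: θ = 360°·4.6/29.531 = 56.1°, so f = 0.221.
Second observation: θ = 276.7°, f = 0.441.
Δf = 0.441 − 0.221 = +0.220, i.e. +22 pp.

+22 percentage points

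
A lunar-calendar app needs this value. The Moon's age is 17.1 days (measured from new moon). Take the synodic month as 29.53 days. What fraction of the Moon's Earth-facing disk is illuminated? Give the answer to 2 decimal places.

Phase angle: θ = 360°·(17.1 d)/(29.53 d) = 208.5°.
Illuminated fraction = (1 − cos 208.5°)/2 = (1 − (-0.879))/2 ≈ 0.940.

0.94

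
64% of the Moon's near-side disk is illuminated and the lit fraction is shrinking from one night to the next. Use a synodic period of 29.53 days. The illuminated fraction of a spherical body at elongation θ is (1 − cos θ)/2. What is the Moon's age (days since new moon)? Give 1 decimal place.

cos θ = 1 − 2f = -0.280, giving a principal value of 106.3°.
A waning Moon lies in 180°–360°, so θ = 360° − 106.3° = 253.7°.
Age = 29.53 × 253.7°/360° ≈ 20.81 days.

20.8 days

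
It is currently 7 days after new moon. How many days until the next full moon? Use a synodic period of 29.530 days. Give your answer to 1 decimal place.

7.8 days

Full moon occurs at elongation 180°, i.e. at age 29.530 × 180/360 = 14.765 d.
That is 14.765 − 7 = 7.765 days ahead.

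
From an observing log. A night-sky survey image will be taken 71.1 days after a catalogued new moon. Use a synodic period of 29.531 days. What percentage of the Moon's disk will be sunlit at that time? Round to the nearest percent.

Reduce mod P: 71.1 − 2×29.531 = 12.04 d into the current lunation.
Phase angle: θ = 360°·(12.04 d)/(29.531 d) = 146.8°.
Illuminated fraction = (1 − cos 146.8°)/2 = (1 − (-0.836))/2 ≈ 0.918, so 92%.

92%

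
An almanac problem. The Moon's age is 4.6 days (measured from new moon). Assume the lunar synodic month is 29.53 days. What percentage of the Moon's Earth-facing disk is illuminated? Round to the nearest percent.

The Moon has covered 4.6/29.53 of its cycle, so θ ≈ 360° × 4.6/29.53 = 56.1°.
cos 56.1° = 0.558, so f = (1 − 0.558)/2 = 0.221, so 22%.

22%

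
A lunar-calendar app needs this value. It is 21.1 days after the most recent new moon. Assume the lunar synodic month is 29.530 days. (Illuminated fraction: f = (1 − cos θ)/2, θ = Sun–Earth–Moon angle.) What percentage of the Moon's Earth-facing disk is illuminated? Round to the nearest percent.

Elongation θ = 360° × 21.1/29.530 ≈ 257.2°.
Illuminated fraction = (1 − cos 257.2°)/2 = (1 − (-0.221))/2 ≈ 0.611, so 61%.

61%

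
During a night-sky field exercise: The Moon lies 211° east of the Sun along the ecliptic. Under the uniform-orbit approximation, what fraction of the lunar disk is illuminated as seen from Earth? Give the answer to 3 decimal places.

Half-versine of 211°: (1 − (-0.857))/2 = 0.929.

0.929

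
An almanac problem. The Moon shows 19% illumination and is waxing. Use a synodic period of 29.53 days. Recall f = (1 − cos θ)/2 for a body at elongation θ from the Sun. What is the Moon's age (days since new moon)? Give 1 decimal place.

Invert f = (1 − cos θ)/2 to get cos θ = 1 − 2(0.19) = 0.620, hence θ₀ = arccos 0.620 = 51.7°.
Before full moon the principal value applies: θ = 51.7°.
Age = 29.53 × 51.7°/360° ≈ 4.24 days.

4.2 days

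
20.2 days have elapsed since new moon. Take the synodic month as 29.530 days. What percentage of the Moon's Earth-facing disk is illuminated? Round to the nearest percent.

Elongation θ = 360° × 20.2/29.530 ≈ 246.3°.
Illuminated fraction = (1 − cos 246.3°)/2 = (1 − (-0.403))/2 ≈ 0.701, so 70%.

70%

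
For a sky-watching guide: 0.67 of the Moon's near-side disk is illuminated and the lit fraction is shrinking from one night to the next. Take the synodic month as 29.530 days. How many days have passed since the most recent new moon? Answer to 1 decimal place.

20.5 days

Invert f = (1 − cos θ)/2 to get cos θ = 1 − 2(0.67) = -0.340, hence θ₀ = arccos -0.340 = 109.9°.
Since the Moon is past full (waning), take the reflex angle: θ = 360° − 109.9° = 250.1°.
At 360°/29.530 d per day, 250.1° corresponds to 20.52 days.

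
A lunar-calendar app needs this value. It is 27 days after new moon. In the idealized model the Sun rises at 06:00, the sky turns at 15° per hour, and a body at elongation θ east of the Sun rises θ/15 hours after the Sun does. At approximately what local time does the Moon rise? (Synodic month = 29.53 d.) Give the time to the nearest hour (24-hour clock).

Elongation θ = 360° × 27/29.53 ≈ 329.2°.
The Moon trails the Sun by θ/15 = 329.2/15 ≈ 21.94 hours.
06:00 + 21.94 h ≈ 03:57 → 04:00 to the nearest hour.

04:00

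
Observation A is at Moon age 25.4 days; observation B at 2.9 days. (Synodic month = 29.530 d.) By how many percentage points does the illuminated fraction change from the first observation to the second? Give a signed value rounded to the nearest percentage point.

-9 percentage points

First observation: θ = 360°·25.4/29.530 = 309.7°, so f = 0.181.
Second observation: θ = 35.4°, f = 0.092.
Δf = 0.092 − 0.181 = -0.089, i.e. -9 pp.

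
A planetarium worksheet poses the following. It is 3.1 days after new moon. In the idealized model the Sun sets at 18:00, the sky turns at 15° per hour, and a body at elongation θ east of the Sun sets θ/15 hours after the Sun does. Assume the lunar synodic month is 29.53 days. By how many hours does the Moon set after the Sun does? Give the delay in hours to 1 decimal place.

Elongation θ = 360° × 3.1/29.53 ≈ 37.8°.
Delay after the Sun = 37.8° / (15°/h) ≈ 2.52 h.
So the Moon sets 2.52 h after the Sun.

2.5 h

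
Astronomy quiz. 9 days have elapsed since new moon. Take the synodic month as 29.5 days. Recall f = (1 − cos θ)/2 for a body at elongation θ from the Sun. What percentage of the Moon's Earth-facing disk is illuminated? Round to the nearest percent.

67%

The Moon has covered 9/29.5 of its cycle, so θ ≈ 360° × 9/29.5 = 109.8°.
Illuminated fraction = (1 − cos 109.8°)/2 = (1 − (-0.339))/2 ≈ 0.670, so 67%.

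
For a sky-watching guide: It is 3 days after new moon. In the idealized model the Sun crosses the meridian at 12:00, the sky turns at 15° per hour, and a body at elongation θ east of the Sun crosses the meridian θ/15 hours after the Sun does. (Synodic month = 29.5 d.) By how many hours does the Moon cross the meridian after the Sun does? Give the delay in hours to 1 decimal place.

2.4 h

Phase angle: θ = 360°·(3 d)/(29.5 d) = 36.6°.
At 15° of sky rotation per hour, 36.6° corresponds to a 2.44 h lag.
So the Moon crosses the meridian 2.44 h after the Sun.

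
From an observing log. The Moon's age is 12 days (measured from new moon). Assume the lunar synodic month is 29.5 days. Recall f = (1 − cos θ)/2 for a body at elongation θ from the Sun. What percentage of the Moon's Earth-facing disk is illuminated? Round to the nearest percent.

Elongation θ = 360° × 12/29.5 ≈ 146.4°.
cos 146.4° = (-0.833), so f = (1 − (-0.833))/2 = 0.917, so 92%.

92%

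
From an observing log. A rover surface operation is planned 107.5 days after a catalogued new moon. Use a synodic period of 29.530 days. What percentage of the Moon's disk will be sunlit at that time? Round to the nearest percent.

107.5 d spans 3 complete synodic months (3 × 29.530 = 88.59 d) plus 18.91 d.
The Moon has covered 18.91/29.530 of its cycle, so θ ≈ 360° × 18.91/29.530 = 230.5°.
cos 230.5° = (-0.636), so f = (1 − (-0.636))/2 = 0.818, so 82%.

82%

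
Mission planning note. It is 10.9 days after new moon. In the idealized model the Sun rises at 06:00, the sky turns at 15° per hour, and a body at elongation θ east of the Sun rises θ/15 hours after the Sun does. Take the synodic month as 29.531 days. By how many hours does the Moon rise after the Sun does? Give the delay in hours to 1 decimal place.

Phase angle: θ = 360°·(10.9 d)/(29.531 d) = 132.9°.
The Moon trails the Sun by θ/15 = 132.9/15 ≈ 8.86 hours.
So the Moon rises 8.86 h after the Sun.

8.9 h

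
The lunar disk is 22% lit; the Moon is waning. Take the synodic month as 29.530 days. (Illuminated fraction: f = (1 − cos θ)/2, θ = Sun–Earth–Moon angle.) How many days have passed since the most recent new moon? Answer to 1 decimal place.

From f = (1 − cos θ)/2: cos θ = 1 − 2×0.22 = 0.560; arccos → 55.9°.
Since the Moon is past full (waning), take the reflex angle: θ = 360° − 55.9° = 304.1°.
At 360°/29.530 d per day, 304.1° corresponds to 24.94 days.

24.9 days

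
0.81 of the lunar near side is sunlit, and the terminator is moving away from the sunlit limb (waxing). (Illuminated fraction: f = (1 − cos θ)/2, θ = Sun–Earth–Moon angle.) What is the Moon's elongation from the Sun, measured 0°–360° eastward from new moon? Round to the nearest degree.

128°

From f = (1 − cos θ)/2: cos θ = 1 − 2×0.81 = -0.620; arccos → 128.3°.
The Moon is waxing (0°–180°), so θ = 128.3° directly.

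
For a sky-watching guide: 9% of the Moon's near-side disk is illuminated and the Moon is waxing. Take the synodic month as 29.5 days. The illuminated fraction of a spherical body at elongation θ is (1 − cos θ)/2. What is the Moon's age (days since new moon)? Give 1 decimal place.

2.9 days

Invert f = (1 − cos θ)/2 to get cos θ = 1 − 2(0.09) = 0.820, hence θ₀ = arccos 0.820 = 34.9°.
Before full moon the principal value applies: θ = 34.9°.
That fraction of the synodic month is 34.9/360 × 29.5 d ≈ 2.86 d.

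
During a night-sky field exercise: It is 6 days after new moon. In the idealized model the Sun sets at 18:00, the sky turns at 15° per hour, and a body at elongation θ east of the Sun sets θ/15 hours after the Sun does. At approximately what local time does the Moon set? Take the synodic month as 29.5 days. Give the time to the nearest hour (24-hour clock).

Phase angle: θ = 360°·(6 d)/(29.5 d) = 73.2°.
Delay after the Sun = 73.2° / (15°/h) ≈ 4.88 h.
18:00 + 4.88 h ≈ 22:53 → 23:00 to the nearest hour.

23:00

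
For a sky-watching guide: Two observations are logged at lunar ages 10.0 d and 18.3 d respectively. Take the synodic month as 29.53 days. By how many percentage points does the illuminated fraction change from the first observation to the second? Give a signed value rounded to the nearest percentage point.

+10 percentage points

First observation: θ = 360°·10.0/29.53 = 121.9°, so f = 0.764.
Second observation: θ = 223.1°, f = 0.865.
Δf = 0.865 − 0.764 = +0.101, i.e. +10 pp.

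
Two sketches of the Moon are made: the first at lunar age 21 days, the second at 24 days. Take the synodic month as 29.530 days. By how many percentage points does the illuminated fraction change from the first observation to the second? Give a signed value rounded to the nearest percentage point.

θ₁ = 360° × 21/29.530 = 256.0°, f₁ = (1 − cos θ₁)/2 = 0.621.
θ₂ = 360° × 24/29.530 = 292.6°, f₂ = (1 − cos θ₂)/2 = 0.308.
Change = f₂ − f₁ = -0.313 → -31 percentage points.

-31 percentage points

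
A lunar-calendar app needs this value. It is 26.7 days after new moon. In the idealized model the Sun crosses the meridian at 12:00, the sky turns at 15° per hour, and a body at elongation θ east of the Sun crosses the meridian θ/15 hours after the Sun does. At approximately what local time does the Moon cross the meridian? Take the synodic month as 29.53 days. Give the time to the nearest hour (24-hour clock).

10:00

Elongation θ = 360° × 26.7/29.53 ≈ 325.5°.
At 15° of sky rotation per hour, 325.5° corresponds to a 21.70 h lag.
12:00 + 21.70 h ≈ 09:42 → 10:00 to the nearest hour.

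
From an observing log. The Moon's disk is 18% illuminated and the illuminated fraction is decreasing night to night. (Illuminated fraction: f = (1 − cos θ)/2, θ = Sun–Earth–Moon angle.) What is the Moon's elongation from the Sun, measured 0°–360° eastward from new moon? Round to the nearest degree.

310°

From f = (1 − cos θ)/2: cos θ = 1 − 2×0.18 = 0.640; arccos → 50.2°.
A waning Moon lies in 180°–360°, so θ = 360° − 50.2° = 309.8°.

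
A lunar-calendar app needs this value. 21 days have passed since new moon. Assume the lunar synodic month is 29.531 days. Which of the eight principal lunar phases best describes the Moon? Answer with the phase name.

last quarter

θ ≈ 360° × 21/29.531 = 256°, which falls in the last quarter sector.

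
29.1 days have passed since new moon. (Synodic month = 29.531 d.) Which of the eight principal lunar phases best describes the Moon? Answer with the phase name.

new moon

At 29.1/29.531 of the cycle, θ ≈ 355° — the new moon range.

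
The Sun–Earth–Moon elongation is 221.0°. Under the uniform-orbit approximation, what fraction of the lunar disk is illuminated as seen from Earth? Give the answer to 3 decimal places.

f = (1 − cos 221.0°)/2 = (1 − (-0.755))/2 ≈ 0.877.

0.877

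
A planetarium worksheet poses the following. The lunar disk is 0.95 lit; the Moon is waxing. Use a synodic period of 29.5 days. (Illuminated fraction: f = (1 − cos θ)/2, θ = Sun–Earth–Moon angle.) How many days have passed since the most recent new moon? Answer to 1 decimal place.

12.6 days

cos θ = 1 − 2f = -0.900, giving a principal value of 154.2°.
Before full moon the principal value applies: θ = 154.2°.
Age = 29.5 × 154.2°/360° ≈ 12.63 days.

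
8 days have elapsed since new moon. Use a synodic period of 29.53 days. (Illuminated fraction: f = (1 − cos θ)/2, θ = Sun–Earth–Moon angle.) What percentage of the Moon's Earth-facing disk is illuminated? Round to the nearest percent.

The Moon has covered 8/29.53 of its cycle, so θ ≈ 360° × 8/29.53 = 97.5°.
Illuminated fraction = (1 − cos 97.5°)/2 = (1 − (-0.131))/2 ≈ 0.566, so 57%.

57%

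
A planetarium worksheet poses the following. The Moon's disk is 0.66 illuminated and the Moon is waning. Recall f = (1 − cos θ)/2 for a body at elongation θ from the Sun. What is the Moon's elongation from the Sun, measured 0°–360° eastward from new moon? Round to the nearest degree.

From f = (1 − cos θ)/2: cos θ = 1 − 2×0.66 = -0.320; arccos → 108.7°.
Since the Moon is past full (waning), take the reflex angle: θ = 360° − 108.7° = 251.3°.

251°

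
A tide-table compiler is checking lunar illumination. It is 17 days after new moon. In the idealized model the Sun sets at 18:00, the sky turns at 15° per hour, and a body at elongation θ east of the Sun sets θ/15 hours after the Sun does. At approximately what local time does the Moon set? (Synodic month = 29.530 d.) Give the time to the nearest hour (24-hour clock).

The Moon has covered 17/29.530 of its cycle, so θ ≈ 360° × 17/29.530 = 207.2°.
At 15° of sky rotation per hour, 207.2° corresponds to a 13.82 h lag.
18:00 + 13.82 h ≈ 07:49 → 08:00 to the nearest hour.

08:00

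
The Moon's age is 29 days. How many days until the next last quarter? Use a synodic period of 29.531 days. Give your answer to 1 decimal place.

22.7 days

Last quarter is 0.75 of the way through the cycle: age 0.75 × 29.531 = 22.148 d.
Already past this cycle's last quarter; the next is at 22.148 + 29.531 = 51.679 d, so 51.679 − 29 = 22.679 days.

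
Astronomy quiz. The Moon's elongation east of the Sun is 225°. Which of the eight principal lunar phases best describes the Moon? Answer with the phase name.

waning gibbous

The waning gibbous sector spans roughly 202°–248°; 225° falls inside it.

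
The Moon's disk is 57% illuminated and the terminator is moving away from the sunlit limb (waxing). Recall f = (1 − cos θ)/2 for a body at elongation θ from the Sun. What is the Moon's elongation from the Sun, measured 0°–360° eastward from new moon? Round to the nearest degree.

98°

Invert f = (1 − cos θ)/2 to get cos θ = 1 − 2(0.57) = -0.140, hence θ₀ = arccos -0.140 = 98.0°.
The Moon is waxing (0°–180°), so θ = 98.0° directly.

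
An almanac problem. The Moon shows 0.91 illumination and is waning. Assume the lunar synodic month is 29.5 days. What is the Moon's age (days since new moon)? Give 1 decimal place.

17.6 days

Invert f = (1 − cos θ)/2 to get cos θ = 1 − 2(0.91) = -0.820, hence θ₀ = arccos -0.820 = 145.1°.
Waning ⇒ past full, so θ = 360° − 145.1° = 214.9°.
Age = 29.5 × 214.9°/360° ≈ 17.61 days.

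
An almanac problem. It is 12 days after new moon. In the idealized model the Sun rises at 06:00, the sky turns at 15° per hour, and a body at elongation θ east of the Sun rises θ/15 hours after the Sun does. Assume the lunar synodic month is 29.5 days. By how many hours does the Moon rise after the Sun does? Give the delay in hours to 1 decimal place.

The Moon has covered 12/29.5 of its cycle, so θ ≈ 360° × 12/29.5 = 146.4°.
The Moon trails the Sun by θ/15 = 146.4/15 ≈ 9.76 hours.
So the Moon rises 9.76 h after the Sun.

9.8 h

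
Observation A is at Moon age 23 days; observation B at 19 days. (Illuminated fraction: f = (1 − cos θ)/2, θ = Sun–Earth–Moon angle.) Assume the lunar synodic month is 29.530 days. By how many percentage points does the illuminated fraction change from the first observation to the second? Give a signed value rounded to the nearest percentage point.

+40 percentage points

First observation: θ = 360°·23/29.530 = 280.4°, so f = 0.410.
Second observation: θ = 231.6°, f = 0.810.
Δf = 0.810 − 0.410 = +0.401, i.e. +40 pp.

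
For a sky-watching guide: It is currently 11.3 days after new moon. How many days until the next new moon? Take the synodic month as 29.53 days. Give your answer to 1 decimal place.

18.2 days

The next new moon completes the synodic month: 29.53 − 11.3 = 18.230 days.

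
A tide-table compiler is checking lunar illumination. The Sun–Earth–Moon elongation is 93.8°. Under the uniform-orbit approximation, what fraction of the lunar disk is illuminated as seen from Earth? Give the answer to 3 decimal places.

0.533

Half-versine of 93.8°: (1 − (-0.066))/2 = 0.533.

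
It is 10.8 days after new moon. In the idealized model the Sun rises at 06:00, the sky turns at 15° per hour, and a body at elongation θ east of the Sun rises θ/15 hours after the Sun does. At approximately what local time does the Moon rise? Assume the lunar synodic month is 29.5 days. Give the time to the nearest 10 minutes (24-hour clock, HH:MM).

14:50

The Moon has covered 10.8/29.5 of its cycle, so θ ≈ 360° × 10.8/29.5 = 131.8°.
At 15° of sky rotation per hour, 131.8° corresponds to a 8.79 h lag.
06:00 + 8.786 h ≈ 14:47 → 14:50 to the nearest ten minutes.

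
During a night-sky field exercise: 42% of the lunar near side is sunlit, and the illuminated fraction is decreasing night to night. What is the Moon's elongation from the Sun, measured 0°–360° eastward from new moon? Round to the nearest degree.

Invert f = (1 − cos θ)/2 to get cos θ = 1 − 2(0.42) = 0.160, hence θ₀ = arccos 0.160 = 80.8°.
Waning ⇒ past full, so θ = 360° − 80.8° = 279.2°.

279°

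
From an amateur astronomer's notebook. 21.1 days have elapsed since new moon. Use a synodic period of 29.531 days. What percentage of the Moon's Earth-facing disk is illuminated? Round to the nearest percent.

Phase angle: θ = 360°·(21.1 d)/(29.531 d) = 257.2°.
With cos θ = (-0.221), the lit fraction is (1 − (-0.221))/2 ≈ 0.611, so 61%.

61%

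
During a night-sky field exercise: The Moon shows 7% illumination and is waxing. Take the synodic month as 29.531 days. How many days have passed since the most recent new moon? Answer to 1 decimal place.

cos θ = 1 − 2f = 0.860, giving a principal value of 30.7°.
Before full moon the principal value applies: θ = 30.7°.
Age = 29.531 × 30.7°/360° ≈ 2.52 days.

2.5 days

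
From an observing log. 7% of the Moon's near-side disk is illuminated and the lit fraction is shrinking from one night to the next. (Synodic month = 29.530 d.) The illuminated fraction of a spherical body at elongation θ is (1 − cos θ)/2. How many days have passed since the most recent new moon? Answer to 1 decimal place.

27.0 days

cos θ = 1 − 2f = 0.860, giving a principal value of 30.7°.
Waning ⇒ past full, so θ = 360° − 30.7° = 329.3°.
That fraction of the synodic month is 329.3/360 × 29.530 d ≈ 27.01 d.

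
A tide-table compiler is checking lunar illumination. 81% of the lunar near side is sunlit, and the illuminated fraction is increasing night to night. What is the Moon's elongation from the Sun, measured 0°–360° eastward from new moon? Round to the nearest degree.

Invert f = (1 − cos θ)/2 to get cos θ = 1 − 2(0.81) = -0.620, hence θ₀ = arccos -0.620 = 128.3°.
The Moon is waxing (0°–180°), so θ = 128.3° directly.

128°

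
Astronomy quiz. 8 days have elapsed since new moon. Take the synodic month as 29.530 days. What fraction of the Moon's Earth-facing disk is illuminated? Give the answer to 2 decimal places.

0.57

The Moon has covered 8/29.530 of its cycle, so θ ≈ 360° × 8/29.530 = 97.5°.
Illuminated fraction = (1 − cos 97.5°)/2 = (1 − (-0.131))/2 ≈ 0.566.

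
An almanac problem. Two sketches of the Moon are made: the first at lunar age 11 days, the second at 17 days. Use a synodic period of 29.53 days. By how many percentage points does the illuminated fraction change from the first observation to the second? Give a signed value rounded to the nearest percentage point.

First observation: θ = 360°·11/29.53 = 134.1°, so f = 0.848.
Second observation: θ = 207.2°, f = 0.945.
Δf = 0.945 − 0.848 = +0.097, i.e. +10 pp.

+10 percentage points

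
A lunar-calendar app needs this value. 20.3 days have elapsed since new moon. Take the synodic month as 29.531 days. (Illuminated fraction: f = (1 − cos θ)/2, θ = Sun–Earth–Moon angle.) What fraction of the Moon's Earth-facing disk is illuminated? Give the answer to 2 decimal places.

The Moon has covered 20.3/29.531 of its cycle, so θ ≈ 360° × 20.3/29.531 = 247.5°.
cos 247.5° = (-0.383), so f = (1 − (-0.383))/2 = 0.692.

0.69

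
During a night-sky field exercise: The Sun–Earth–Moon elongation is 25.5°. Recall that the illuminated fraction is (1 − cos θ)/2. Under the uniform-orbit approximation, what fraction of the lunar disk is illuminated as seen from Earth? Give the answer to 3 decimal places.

0.049

cos 25.5° = 0.903, so f = (1 − 0.903)/2 = 0.049.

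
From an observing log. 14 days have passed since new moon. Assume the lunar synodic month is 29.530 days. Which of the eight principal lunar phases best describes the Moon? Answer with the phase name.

θ ≈ 360° × 14/29.530 = 171°, which falls in the full moon sector.

full moon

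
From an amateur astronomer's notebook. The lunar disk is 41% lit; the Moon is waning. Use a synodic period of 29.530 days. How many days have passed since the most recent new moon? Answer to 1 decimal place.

23.0 days

Invert f = (1 − cos θ)/2 to get cos θ = 1 − 2(0.41) = 0.180, hence θ₀ = arccos 0.180 = 79.6°.
Since the Moon is past full (waning), take the reflex angle: θ = 360° − 79.6° = 280.4°.
That fraction of the synodic month is 280.4/360 × 29.530 d ≈ 23.00 d.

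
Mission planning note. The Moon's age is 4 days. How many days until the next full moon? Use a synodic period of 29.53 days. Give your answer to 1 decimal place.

10.8 days

Full moon is 0.5 of the way through the cycle: age 0.5 × 29.53 = 14.765 d.
That is 14.765 − 4 = 10.765 days ahead.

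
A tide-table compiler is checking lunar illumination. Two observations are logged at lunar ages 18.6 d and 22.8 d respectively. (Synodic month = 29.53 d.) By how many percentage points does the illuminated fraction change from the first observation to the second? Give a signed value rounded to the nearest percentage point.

-41 percentage points

First observation: θ = 360°·18.6/29.53 = 226.8°, so f = 0.843.
Second observation: θ = 278.0°, f = 0.431.
Δf = 0.431 − 0.843 = -0.412, i.e. -41 pp.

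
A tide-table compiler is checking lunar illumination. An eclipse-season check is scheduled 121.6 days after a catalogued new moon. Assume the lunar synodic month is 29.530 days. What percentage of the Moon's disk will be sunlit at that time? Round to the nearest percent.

13%

121.6 d spans 4 complete synodic months (4 × 29.530 = 118.12 d) plus 3.48 d.
Phase angle: θ = 360°·(3.48 d)/(29.530 d) = 42.4°.
Illuminated fraction = (1 − cos 42.4°)/2 = (1 − 0.738)/2 ≈ 0.131, so 13%.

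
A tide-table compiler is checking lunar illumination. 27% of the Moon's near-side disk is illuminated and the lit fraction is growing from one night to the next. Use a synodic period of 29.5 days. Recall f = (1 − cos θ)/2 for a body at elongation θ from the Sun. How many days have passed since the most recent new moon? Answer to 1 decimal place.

From f = (1 − cos θ)/2: cos θ = 1 − 2×0.27 = 0.460; arccos → 62.6°.
The Moon is waxing (0°–180°), so θ = 62.6° directly.
That fraction of the synodic month is 62.6/360 × 29.5 d ≈ 5.13 d.

5.1 days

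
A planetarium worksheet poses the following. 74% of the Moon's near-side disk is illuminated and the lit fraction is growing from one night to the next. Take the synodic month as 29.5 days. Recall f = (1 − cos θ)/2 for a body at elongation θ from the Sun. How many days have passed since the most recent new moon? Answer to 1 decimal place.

9.7 days

cos θ = 1 − 2f = -0.480, giving a principal value of 118.7°.
Waxing ⇒ before full, so θ = 118.7°.
Age = 29.5 × 118.7°/360° ≈ 9.73 days.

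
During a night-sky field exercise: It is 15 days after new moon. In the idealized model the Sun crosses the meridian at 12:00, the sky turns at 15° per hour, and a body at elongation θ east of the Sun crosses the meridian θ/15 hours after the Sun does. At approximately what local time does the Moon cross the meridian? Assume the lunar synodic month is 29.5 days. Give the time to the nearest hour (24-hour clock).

The Moon has covered 15/29.5 of its cycle, so θ ≈ 360° × 15/29.5 = 183.1°.
Delay after the Sun = 183.1° / (15°/h) ≈ 12.20 h.
12:00 + 12.20 h ≈ 00:12 → 00:00 to the nearest hour.

00:00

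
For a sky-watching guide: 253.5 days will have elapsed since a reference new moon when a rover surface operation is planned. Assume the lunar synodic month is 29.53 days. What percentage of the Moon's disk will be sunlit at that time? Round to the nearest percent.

253.5/29.53 = 8.584 lunations, so 8 complete cycles and 17.26 d into the next.
The Moon has covered 17.26/29.53 of its cycle, so θ ≈ 360° × 17.26/29.53 = 210.4°.
cos 210.4° = (-0.862), so f = (1 − (-0.862))/2 = 0.931, so 93%.

93%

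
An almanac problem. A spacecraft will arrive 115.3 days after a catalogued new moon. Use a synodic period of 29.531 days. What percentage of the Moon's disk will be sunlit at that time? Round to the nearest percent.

9%

115.3 d spans 3 complete synodic months (3 × 29.531 = 88.59 d) plus 26.71 d.
Phase angle: θ = 360°·(26.71 d)/(29.531 d) = 325.6°.
With cos θ = 0.825, the lit fraction is (1 − 0.825)/2 ≈ 0.088, so 9%.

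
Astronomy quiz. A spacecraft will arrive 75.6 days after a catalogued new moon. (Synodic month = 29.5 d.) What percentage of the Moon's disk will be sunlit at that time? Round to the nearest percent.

75.6/29.5 = 2.563 lunations, so 2 complete cycles and 16.60 d into the next.
Elongation θ = 360° × 16.60/29.5 ≈ 202.6°.
Illuminated fraction = (1 − cos 202.6°)/2 = (1 − (-0.923))/2 ≈ 0.962, so 96%.

96%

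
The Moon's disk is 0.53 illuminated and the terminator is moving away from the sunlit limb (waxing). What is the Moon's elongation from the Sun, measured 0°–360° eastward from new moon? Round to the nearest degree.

93°

cos θ = 1 − 2f = -0.060, giving a principal value of 93.4°.
The Moon is waxing (0°–180°), so θ = 93.4° directly.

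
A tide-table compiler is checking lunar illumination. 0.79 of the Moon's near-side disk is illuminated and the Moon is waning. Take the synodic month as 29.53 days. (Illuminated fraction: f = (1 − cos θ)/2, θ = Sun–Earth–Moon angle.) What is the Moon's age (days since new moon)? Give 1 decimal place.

cos θ = 1 − 2f = -0.580, giving a principal value of 125.5°.
A waning Moon lies in 180°–360°, so θ = 360° − 125.5° = 234.5°.
That fraction of the synodic month is 234.5/360 × 29.53 d ≈ 19.24 d.

19.2 days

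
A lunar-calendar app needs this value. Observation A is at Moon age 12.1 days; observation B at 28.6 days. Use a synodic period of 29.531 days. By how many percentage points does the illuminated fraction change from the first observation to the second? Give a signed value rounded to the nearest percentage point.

θ₁ = 360° × 12.1/29.531 = 147.5°, f₁ = (1 − cos θ₁)/2 = 0.922.
θ₂ = 360° × 28.6/29.531 = 348.7°, f₂ = (1 − cos θ₂)/2 = 0.010.
Change = f₂ − f₁ = -0.912 → -91 percentage points.

-91 percentage points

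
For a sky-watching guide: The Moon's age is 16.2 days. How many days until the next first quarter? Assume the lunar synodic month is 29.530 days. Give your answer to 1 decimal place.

20.7 days

First quarter occurs at elongation 90°, i.e. at age 29.530 × 90/360 = 7.383 d.
This lunation's first quarter (7.383 d) has passed, so add one period: 36.913 − 16.2 = 20.713 days.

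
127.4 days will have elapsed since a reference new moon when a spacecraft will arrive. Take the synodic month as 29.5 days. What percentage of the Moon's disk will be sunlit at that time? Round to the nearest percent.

71%

127.4/29.5 = 4.319 lunations, so 4 complete cycles and 9.40 d into the next.
The Moon has covered 9.40/29.5 of its cycle, so θ ≈ 360° × 9.40/29.5 = 114.7°.
cos 114.7° = (-0.418), so f = (1 − (-0.418))/2 = 0.709, so 71%.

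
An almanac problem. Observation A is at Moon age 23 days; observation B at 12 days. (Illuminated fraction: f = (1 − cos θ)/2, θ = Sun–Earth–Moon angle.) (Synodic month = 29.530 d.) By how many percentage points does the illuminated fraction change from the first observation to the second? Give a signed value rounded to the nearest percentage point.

+51 pp

θ₁ = 360° × 23/29.530 = 280.4°, f₁ = (1 − cos θ₁)/2 = 0.410.
θ₂ = 360° × 12/29.530 = 146.3°, f₂ = (1 − cos θ₂)/2 = 0.916.
Change = f₂ − f₁ = +0.506 → +51 percentage points.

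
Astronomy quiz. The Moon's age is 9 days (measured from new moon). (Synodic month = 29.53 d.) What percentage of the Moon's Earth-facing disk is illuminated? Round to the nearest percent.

The Moon has covered 9/29.53 of its cycle, so θ ≈ 360° × 9/29.53 = 109.7°.
Illuminated fraction = (1 − cos 109.7°)/2 = (1 − (-0.337))/2 ≈ 0.669, so 67%.

67%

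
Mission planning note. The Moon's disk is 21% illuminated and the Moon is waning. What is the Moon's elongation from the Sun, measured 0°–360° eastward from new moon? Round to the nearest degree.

305°

Invert f = (1 − cos θ)/2 to get cos θ = 1 − 2(0.21) = 0.580, hence θ₀ = arccos 0.580 = 54.5°.
A waning Moon lies in 180°–360°, so θ = 360° − 54.5° = 305.5°.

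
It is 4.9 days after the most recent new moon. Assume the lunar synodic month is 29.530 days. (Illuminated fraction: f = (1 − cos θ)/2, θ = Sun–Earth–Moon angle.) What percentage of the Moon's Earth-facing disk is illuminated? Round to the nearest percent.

25%

Elongation θ = 360° × 4.9/29.530 ≈ 59.7°.
Illuminated fraction = (1 − cos 59.7°)/2 = (1 − 0.504)/2 ≈ 0.248, so 25%.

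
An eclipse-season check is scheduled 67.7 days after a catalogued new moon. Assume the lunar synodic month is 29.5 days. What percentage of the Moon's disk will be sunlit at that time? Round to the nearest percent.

67.7 d spans 2 complete synodic months (2 × 29.5 = 59.00 d) plus 8.70 d.
Phase angle: θ = 360°·(8.70 d)/(29.5 d) = 106.2°.
With cos θ = (-0.278), the lit fraction is (1 − (-0.278))/2 ≈ 0.639, so 64%.

64%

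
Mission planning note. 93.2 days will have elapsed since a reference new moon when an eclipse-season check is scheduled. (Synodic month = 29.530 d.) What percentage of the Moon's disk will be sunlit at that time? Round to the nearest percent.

93.2 d spans 3 complete synodic months (3 × 29.530 = 88.59 d) plus 4.61 d.
Phase angle: θ = 360°·(4.61 d)/(29.530 d) = 56.2°.
cos 56.2° = 0.556, so f = (1 − 0.556)/2 = 0.222, so 22%.

22%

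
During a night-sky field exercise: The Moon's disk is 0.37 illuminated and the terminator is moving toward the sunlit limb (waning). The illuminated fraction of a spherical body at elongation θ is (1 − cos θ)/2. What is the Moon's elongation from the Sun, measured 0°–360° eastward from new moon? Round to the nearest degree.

From f = (1 − cos θ)/2: cos θ = 1 − 2×0.37 = 0.260; arccos → 74.9°.
Waning ⇒ past full, so θ = 360° − 74.9° = 285.1°.

285°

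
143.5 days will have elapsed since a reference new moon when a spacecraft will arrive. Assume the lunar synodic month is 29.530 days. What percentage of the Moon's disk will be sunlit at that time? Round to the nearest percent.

18%

Reduce mod P: 143.5 − 4×29.530 = 25.38 d into the current lunation.
Elongation θ = 360° × 25.38/29.530 ≈ 309.4°.
Illuminated fraction = (1 − cos 309.4°)/2 = (1 − 0.635)/2 ≈ 0.183, so 18%.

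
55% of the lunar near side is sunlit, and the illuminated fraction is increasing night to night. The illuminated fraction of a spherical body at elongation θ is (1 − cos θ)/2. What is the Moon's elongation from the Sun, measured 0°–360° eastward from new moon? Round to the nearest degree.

Invert f = (1 − cos θ)/2 to get cos θ = 1 − 2(0.55) = -0.100, hence θ₀ = arccos -0.100 = 95.7°.
Waxing ⇒ before full, so θ = 95.7°.

96°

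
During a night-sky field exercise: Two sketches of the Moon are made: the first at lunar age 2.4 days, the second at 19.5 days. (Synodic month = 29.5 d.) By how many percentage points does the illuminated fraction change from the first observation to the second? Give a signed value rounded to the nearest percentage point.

θ₁ = 360° × 2.4/29.5 = 29.3°, f₁ = (1 − cos θ₁)/2 = 0.064.
θ₂ = 360° × 19.5/29.5 = 238.0°, f₂ = (1 − cos θ₂)/2 = 0.765.
Change = f₂ − f₁ = +0.701 → +70 percentage points.

+70 percentage points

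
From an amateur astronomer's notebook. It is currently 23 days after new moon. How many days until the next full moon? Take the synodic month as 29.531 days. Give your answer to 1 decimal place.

Full moon is 0.5 of the way through the cycle: age 0.5 × 29.531 = 14.765 d.
Already past this cycle's full moon; the next is at 14.765 + 29.531 = 44.296 d, so 44.296 − 23 = 21.296 days.

21.3 days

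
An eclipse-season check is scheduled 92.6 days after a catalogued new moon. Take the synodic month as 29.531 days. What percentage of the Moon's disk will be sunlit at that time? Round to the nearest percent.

Reduce mod P: 92.6 − 3×29.531 = 4.01 d into the current lunation.
The Moon has covered 4.01/29.531 of its cycle, so θ ≈ 360° × 4.01/29.531 = 48.8°.
Illuminated fraction = (1 − cos 48.8°)/2 = (1 − 0.658)/2 ≈ 0.171, so 17%.

17%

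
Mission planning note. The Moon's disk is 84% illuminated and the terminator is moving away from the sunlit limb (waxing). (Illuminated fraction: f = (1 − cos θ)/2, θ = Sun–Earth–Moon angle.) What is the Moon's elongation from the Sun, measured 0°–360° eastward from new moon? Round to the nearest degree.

133°

Invert f = (1 − cos θ)/2 to get cos θ = 1 − 2(0.84) = -0.680, hence θ₀ = arccos -0.680 = 132.8°.
Before full moon the principal value applies: θ = 132.8°.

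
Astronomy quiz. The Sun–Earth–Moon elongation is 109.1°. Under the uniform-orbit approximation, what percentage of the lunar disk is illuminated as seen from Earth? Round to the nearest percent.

cos 109.1° = (-0.327), so f = (1 − (-0.327))/2 = 0.664, i.e. 66%.

66%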